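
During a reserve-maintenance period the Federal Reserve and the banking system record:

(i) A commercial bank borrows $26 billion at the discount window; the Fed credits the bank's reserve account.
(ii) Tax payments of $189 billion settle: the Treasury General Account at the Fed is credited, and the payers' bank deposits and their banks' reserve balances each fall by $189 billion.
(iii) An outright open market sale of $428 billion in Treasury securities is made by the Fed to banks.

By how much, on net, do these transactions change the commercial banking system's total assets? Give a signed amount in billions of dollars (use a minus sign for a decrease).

Discount-window loan $26 billion: bank balance sheets expand → +$26B.
Government account inflow $189 billion: bank balance sheets shrink → −$189B.
OMO sale (to banks) $428 billion: just an asset swap on bank balance sheets → 0.
Net: 26 − 189 + 0 = -$163 billion.

-$163 billion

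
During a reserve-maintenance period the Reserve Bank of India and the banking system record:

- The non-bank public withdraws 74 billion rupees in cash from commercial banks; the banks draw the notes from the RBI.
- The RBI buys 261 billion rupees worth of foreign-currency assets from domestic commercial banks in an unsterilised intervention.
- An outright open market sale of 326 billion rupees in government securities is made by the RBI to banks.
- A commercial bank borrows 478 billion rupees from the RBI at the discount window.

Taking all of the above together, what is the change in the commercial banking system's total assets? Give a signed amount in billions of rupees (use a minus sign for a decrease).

Currency withdrawal 74 billion rupees: bank balance sheets shrink → −74B.
FX purchase 261 billion rupees: just an asset swap on bank balance sheets → 0.
OMO sale (to banks) 326 billion rupees: just an asset swap on bank balance sheets → 0.
Discount-window loan 478 billion rupees: bank balance sheets expand → +478B.
Net: −74 + 0 + 0 + 478 = +404 billion.

+404 billion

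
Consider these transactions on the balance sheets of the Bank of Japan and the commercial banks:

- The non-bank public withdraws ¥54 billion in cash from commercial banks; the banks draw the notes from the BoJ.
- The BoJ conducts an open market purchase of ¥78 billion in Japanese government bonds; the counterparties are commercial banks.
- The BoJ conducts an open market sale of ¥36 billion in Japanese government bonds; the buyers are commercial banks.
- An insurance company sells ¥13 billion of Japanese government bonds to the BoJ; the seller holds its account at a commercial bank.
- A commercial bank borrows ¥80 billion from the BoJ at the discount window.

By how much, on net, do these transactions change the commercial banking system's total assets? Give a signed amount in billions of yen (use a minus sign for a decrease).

BoJ balance sheet:
  Assets:      Securities +¥55B, Loans to banks +¥80B
  Liabilities: Bank reserves +¥81B, Currency in circulation +¥54B
Commercial banking system:
  Assets:      Reserves at CB +¥81B, Securities −¥42B
  Liabilities: Checkable deposits −¥41B, Borrowings from CB +¥80B
Change in total bank assets = +¥39 billion.

+¥39 billion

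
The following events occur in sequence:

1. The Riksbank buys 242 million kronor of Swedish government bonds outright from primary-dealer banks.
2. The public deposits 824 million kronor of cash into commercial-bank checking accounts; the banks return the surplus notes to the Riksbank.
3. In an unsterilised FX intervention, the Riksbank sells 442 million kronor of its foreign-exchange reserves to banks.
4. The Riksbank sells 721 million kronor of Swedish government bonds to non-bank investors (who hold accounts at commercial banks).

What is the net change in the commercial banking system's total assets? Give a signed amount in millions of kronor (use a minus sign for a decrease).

+103 million

Riksbank balance sheet:
  Assets:      Securities −479M, Foreign assets −442M
  Liabilities: Bank reserves −97M, Currency in circulation −824M
Commercial banking system:
  Assets:      Reserves at CB −97M, Securities −242M, Foreign assets +442M
  Liabilities: Checkable deposits +103M
Change in total bank assets = +103 million.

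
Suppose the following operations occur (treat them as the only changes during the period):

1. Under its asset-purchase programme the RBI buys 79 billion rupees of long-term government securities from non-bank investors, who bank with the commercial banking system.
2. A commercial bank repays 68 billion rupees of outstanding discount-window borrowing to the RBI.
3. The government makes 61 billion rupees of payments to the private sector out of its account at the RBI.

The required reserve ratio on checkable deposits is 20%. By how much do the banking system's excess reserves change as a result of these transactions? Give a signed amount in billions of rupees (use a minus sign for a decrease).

+44 billion

Asset purchase (from non-banks) 79 billion rupees: reserves +79B, deposits +79B.
Discount-window repayment 68 billion rupees: reserves −68B, deposits 0.
Government spending 61 billion rupees: reserves +61B, deposits +61B.
Totals: Δreserves = +72B, Δdeposits = +140B.
Δrequired reserves = 20% × +140B = +28B.
Δexcess reserves = Δreserves − Δrequired = +72B − (+28B) = +44 billion.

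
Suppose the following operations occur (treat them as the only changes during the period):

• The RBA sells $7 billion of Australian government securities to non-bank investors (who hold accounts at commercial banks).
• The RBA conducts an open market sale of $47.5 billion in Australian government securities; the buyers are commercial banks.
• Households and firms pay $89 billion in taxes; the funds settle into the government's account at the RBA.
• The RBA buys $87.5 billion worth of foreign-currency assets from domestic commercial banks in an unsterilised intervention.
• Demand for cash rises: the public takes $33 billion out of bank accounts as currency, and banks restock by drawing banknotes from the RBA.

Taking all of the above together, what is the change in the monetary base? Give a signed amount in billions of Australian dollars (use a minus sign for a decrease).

-$56 billion

Asset sale (to non-banks) $7 billion: RBA balance sheet contracts → −$7B.
OMO sale (to banks) $47.5 billion: RBA balance sheet contracts → −$47.5B.
Government account inflow $89 billion: reserves shift to a non-base liability → −$89B.
FX purchase $87.5 billion: RBA balance sheet expands → +$87.5B.
Currency withdrawal $33 billion: just a shift between currency and reserves — both are base money → 0.
Net: −7 − 47.5 − 89 + 87.5 + 0 = -$56 billion.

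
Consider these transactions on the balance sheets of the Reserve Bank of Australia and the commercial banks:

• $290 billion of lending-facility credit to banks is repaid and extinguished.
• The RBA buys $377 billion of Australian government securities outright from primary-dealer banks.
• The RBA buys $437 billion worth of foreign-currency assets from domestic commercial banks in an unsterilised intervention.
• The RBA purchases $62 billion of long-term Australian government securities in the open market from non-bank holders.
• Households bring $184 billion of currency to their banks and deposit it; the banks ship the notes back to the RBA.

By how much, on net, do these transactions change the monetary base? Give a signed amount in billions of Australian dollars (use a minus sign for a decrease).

+$586 billion

RBA balance sheet:
  Assets:      Securities +$439B, Loans to banks −$290B, Foreign assets +$437B
  Liabilities: Bank reserves +$770B, Currency in circulation −$184B
Commercial banking system:
  Assets:      Reserves at CB +$770B, Securities −$377B, Foreign assets −$437B
  Liabilities: Checkable deposits +$246B, Borrowings from CB −$290B
Monetary base = currency + reserves: −$184B + (+$770B) = +$586 billion.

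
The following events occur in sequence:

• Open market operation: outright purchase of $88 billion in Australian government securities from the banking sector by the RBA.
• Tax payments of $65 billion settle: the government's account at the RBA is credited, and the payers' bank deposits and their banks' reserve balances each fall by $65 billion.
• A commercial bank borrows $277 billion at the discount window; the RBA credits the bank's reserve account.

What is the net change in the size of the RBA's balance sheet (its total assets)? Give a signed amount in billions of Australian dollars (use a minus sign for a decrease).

+$365 billion

OMO purchase (from banks) $88 billion: an RBA asset is acquired → +$88B.
Government account inflow $65 billion: only the composition of liabilities changes → 0.
Discount-window loan $277 billion: an RBA asset is acquired → +$277B.
Net: 88 + 0 + 277 = +$365 billion.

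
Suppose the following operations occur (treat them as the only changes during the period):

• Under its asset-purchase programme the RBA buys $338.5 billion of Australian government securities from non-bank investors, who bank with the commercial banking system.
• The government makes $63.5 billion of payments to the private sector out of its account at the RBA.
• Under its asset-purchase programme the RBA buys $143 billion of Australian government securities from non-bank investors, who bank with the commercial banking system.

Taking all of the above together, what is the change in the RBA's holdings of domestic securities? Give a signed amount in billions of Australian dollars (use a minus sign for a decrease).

RBA balance sheet:
  Assets:      Securities +$481.5B
  Liabilities: Bank reserves +$545B, Government deposits −$63.5B
Commercial banking system:
  Assets:      Reserves at CB +$545B
  Liabilities: Checkable deposits +$545B
So the change in the RBA's holdings of domestic securities is +$481.5 billion.

+$481.5 billion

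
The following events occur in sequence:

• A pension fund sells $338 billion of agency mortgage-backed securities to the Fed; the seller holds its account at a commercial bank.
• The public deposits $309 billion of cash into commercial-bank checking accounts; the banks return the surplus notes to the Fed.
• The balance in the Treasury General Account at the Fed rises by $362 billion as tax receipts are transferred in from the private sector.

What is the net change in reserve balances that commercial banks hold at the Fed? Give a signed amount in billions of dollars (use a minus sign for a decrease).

Asset purchase (from non-banks) $338 billion: the Fed pays by crediting reserve accounts → +$338B.
Currency deposit $309 billion: returned notes are swapped for reserve credit → +$309B.
Government account inflow $362 billion: funds move from bank reserves into the government account → −$362B.
Net: 338 + 309 − 362 = +$285 billion.

+$285 billion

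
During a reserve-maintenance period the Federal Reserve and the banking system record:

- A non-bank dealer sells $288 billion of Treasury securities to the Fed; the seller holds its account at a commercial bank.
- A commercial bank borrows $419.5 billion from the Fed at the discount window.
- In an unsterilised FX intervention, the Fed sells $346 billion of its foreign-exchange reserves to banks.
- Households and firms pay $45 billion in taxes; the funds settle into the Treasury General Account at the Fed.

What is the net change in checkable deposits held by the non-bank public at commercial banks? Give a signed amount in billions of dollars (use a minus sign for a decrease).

Asset purchase (from non-banks) $288 billion: non-bank counterparties' bank balances rise → +$288B.
Discount-window loan $419.5 billion: the counterparty is a bank, so public deposits are unchanged → 0.
FX sale $346 billion: the counterparty is a bank, so public deposits are unchanged → 0.
Government account inflow $45 billion: non-bank counterparties' bank balances fall → −$45B.
Net: 288 + 0 + 0 − 45 = +$243 billion.

+$243 billion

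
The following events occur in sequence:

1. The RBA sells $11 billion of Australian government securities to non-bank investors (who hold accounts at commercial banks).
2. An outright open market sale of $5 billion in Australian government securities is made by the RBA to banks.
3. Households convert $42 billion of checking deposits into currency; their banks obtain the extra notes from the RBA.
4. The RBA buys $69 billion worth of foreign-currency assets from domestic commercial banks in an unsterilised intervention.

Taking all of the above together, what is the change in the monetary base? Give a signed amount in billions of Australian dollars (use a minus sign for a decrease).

RBA balance sheet:
  Assets:      Securities −$16B, Foreign assets +$69B
  Liabilities: Bank reserves +$11B, Currency in circulation +$42B
Monetary base = currency + reserves: +$42B + (+$11B) = +$53 billion.

+$53 billion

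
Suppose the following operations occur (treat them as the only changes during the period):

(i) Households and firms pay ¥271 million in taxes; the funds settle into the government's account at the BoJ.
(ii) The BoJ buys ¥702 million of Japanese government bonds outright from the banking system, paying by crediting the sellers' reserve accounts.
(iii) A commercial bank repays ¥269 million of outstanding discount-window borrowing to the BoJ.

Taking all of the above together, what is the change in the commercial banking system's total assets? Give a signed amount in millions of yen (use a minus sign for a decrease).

Government account inflow ¥271 million: bank balance sheets shrink → −¥271M.
OMO purchase (from banks) ¥702 million: just an asset swap on bank balance sheets → 0.
Discount-window repayment ¥269 million: bank balance sheets shrink → −¥269M.
Net: −271 + 0 − 269 = -¥540 million.

-¥540 million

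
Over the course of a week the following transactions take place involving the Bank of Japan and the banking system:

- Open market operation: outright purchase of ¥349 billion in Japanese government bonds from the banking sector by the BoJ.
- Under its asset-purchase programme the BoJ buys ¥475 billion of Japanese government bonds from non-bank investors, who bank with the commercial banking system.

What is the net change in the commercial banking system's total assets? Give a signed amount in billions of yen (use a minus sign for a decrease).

OMO purchase (from banks) ¥349 billion: just an asset swap on bank balance sheets → 0.
Asset purchase (from non-banks) ¥475 billion: bank balance sheets expand → +¥475B.
Net: 0 + 475 = +¥475 billion.

+¥475 billion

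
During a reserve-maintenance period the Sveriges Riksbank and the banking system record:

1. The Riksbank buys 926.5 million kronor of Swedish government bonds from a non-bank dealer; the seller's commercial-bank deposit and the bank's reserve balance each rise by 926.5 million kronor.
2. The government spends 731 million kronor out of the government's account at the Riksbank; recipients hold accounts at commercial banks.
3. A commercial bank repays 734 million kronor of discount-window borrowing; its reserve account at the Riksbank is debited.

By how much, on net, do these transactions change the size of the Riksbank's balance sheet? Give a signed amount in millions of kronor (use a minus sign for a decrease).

Asset purchase (from non-banks) 926.5 million kronor: a Riksbank asset is acquired → +926.5M.
Government spending 731 million kronor: only the composition of liabilities changes → 0.
Discount-window repayment 734 million kronor: a Riksbank asset is shed → −734M.
Net: 926.5 + 0 − 734 = +192.5 million.

+192.5 million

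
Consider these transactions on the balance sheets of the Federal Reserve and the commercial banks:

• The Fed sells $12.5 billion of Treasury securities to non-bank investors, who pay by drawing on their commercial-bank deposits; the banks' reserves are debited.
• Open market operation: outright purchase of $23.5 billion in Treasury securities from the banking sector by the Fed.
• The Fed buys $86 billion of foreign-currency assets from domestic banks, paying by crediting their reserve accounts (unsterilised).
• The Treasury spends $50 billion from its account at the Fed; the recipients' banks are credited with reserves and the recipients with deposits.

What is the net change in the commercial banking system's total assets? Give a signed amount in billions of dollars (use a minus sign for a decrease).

Asset sale (to non-banks) $12.5 billion: bank balance sheets shrink → −$12.5B.
OMO purchase (from banks) $23.5 billion: just an asset swap on bank balance sheets → 0.
FX purchase $86 billion: just an asset swap on bank balance sheets → 0.
Government spending $50 billion: bank balance sheets expand → +$50B.
Net: −12.5 + 0 + 0 + 50 = +$37.5 billion.

+$37.5 billion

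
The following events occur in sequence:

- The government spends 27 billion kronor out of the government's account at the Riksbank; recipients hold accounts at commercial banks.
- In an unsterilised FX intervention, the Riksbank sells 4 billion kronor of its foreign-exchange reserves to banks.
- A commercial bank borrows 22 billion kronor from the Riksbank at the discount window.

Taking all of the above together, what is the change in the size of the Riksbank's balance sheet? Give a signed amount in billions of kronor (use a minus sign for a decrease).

Government spending 27 billion kronor: only the composition of liabilities changes → 0.
FX sale 4 billion kronor: a Riksbank asset is shed → −4B.
Discount-window loan 22 billion kronor: a Riksbank asset is acquired → +22B.
Net: 0 − 4 + 22 = +18 billion.

+18 billion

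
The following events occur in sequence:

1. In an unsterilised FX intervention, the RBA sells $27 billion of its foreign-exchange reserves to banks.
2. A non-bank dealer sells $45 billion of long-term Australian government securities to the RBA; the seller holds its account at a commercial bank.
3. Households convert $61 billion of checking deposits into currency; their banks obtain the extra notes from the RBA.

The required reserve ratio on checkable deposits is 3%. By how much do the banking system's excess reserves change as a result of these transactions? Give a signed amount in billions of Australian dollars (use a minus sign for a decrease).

FX sale $27 billion: reserves −$27B, deposits 0.
Asset purchase (from non-banks) $45 billion: reserves +$45B, deposits +$45B.
Currency withdrawal $61 billion: reserves −$61B, deposits −$61B.
Totals: Δreserves = −$43B, Δdeposits = −$16B.
Δrequired reserves = 3% × −$16B = −$0.48B.
Δexcess reserves = Δreserves − Δrequired = −$43B − (−$0.48B) = -$42.52 billion.

-$42.52 billion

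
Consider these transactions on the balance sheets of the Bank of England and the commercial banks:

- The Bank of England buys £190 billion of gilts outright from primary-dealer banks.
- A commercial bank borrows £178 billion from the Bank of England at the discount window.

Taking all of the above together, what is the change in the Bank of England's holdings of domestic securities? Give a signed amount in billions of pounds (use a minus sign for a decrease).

Bank of England balance sheet:
  Assets:      Securities +£190B, Loans to banks +£178B
  Liabilities: Bank reserves +£368B
So the change in the Bank of England's holdings of domestic securities is +£190 billion.

+£190 billion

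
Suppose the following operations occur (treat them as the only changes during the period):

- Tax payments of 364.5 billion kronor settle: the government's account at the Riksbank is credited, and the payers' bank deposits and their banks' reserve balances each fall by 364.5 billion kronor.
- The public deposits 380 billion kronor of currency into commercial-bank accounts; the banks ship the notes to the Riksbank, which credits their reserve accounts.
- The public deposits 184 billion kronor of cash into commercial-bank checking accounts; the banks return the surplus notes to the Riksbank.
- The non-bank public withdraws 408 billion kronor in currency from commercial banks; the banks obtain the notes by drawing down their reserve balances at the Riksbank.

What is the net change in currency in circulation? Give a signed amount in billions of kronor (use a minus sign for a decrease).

Government account inflow 364.5 billion kronor: no currency enters or leaves circulation → 0.
Currency deposit 380 billion kronor: notes return to the central bank → −380B.
Currency deposit 184 billion kronor: notes return to the central bank → −184B.
Currency withdrawal 408 billion kronor: notes leave the central bank → +408B.
Net: 0 − 380 − 184 + 408 = -156 billion.

-156 billion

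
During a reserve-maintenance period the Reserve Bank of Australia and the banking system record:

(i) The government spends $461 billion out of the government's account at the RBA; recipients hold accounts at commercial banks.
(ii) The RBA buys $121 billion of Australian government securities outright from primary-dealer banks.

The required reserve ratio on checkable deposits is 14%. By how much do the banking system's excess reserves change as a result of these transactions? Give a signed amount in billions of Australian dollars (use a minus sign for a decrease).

Government spending $461 billion: reserves +$461B, deposits +$461B.
OMO purchase (from banks) $121 billion: reserves +$121B, deposits 0.
Totals: Δreserves = +$582B, Δdeposits = +$461B.
Δrequired reserves = 14% × +$461B = +$64.54B.
Δexcess reserves = Δreserves − Δrequired = +$582B − (+$64.54B) = +$517.46 billion.

+$517.46 billion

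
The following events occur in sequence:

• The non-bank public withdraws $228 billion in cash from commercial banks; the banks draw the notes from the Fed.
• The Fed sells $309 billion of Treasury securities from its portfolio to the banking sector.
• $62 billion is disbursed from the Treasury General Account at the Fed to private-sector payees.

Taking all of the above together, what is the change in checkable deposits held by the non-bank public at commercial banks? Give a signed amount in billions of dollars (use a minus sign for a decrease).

Fed balance sheet:
  Assets:      Securities −$309B
  Liabilities: Bank reserves −$475B, Currency in circulation +$228B, Government deposits −$62B
Commercial banking system:
  Assets:      Reserves at CB −$475B, Securities +$309B
  Liabilities: Checkable deposits −$166B
So the change in checkable deposits held by the non-bank public at commercial banks is -$166 billion.

-$166 billion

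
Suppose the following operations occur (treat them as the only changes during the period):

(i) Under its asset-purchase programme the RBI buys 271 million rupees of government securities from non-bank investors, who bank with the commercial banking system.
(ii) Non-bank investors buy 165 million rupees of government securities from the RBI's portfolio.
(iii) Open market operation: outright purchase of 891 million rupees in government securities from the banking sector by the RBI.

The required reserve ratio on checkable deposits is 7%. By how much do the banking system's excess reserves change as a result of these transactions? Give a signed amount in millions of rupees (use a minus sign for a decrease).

Asset purchase (from non-banks) 271 million rupees: reserves +271M, deposits +271M.
Asset sale (to non-banks) 165 million rupees: reserves −165M, deposits −165M.
OMO purchase (from banks) 891 million rupees: reserves +891M, deposits 0.
Totals: Δreserves = +997M, Δdeposits = +106M.
Δrequired reserves = 7% × +106M = +7.42M.
Δexcess reserves = Δreserves − Δrequired = +997M − (+7.42M) = +989.58 million.

+989.58 million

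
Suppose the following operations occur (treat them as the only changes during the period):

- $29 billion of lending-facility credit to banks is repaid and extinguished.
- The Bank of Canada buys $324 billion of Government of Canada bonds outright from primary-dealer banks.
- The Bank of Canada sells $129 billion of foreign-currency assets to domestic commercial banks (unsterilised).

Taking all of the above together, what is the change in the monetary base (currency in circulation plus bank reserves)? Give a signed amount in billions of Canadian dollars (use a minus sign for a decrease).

Discount-window repayment $29 billion: Bank of Canada balance sheet contracts → −$29B.
OMO purchase (from banks) $324 billion: Bank of Canada balance sheet expands → +$324B.
FX sale $129 billion: Bank of Canada balance sheet contracts → −$129B.
Net: −29 + 324 − 129 = +$166 billion.

+$166 billion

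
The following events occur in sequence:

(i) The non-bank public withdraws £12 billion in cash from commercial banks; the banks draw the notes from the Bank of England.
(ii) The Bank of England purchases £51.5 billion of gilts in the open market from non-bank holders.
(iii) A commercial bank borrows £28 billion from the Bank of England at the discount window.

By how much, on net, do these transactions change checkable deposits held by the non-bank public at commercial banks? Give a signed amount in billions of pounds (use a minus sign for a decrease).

Bank of England balance sheet:
  Assets:      Securities +£51.5B, Loans to banks +£28B
  Liabilities: Bank reserves +£67.5B, Currency in circulation +£12B
Commercial banking system:
  Assets:      Reserves at CB +£67.5B
  Liabilities: Checkable deposits +£39.5B, Borrowings from CB +£28B
So the change in checkable deposits held by the non-bank public at commercial banks is +£39.5 billion.

+£39.5 billion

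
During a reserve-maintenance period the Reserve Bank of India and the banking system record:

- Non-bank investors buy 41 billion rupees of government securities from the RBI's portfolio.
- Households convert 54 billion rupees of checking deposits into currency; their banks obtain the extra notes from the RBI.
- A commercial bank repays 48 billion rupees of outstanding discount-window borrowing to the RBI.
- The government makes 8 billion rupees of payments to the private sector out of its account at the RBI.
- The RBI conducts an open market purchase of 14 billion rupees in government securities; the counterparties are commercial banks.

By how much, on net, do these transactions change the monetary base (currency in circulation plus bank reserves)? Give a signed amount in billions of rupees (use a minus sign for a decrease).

-67 billion

RBI balance sheet:
  Assets:      Securities −27B, Loans to banks −48B
  Liabilities: Bank reserves −121B, Currency in circulation +54B, Government deposits −8B
Monetary base = currency + reserves: +54B + (−121B) = -67 billion.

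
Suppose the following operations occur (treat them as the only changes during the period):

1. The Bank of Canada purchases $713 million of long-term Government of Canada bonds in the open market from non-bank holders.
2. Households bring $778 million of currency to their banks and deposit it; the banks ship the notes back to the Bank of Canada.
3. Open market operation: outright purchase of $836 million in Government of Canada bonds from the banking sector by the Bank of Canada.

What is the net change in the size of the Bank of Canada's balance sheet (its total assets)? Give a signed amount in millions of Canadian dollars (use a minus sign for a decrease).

Asset purchase (from non-banks) $713 million: a Bank of Canada asset is acquired → +$713M.
Currency deposit $778 million: only the composition of liabilities changes → 0.
OMO purchase (from banks) $836 million: a Bank of Canada asset is acquired → +$836M.
Net: 713 + 0 + 836 = +$1549 million.

+$1549 million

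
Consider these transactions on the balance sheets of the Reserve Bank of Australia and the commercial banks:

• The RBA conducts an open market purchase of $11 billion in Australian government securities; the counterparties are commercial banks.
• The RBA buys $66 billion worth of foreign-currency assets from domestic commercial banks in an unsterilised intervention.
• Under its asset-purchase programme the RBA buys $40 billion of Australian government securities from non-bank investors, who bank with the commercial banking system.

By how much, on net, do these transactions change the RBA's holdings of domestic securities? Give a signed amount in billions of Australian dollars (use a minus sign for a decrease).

+$51 billion

RBA balance sheet:
  Assets:      Securities +$51B, Foreign assets +$66B
  Liabilities: Bank reserves +$117B
So the change in the RBA's holdings of domestic securities is +$51 billion.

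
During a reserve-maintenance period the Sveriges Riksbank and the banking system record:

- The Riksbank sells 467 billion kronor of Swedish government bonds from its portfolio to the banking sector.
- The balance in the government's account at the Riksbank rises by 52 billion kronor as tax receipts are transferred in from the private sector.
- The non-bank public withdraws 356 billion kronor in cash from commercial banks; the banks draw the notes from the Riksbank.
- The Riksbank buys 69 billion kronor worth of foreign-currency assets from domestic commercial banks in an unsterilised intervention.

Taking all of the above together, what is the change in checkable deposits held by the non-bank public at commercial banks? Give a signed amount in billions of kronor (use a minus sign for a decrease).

Riksbank balance sheet:
  Assets:      Securities −467B, Foreign assets +69B
  Liabilities: Bank reserves −806B, Currency in circulation +356B, Government deposits +52B
Commercial banking system:
  Assets:      Reserves at CB −806B, Securities +467B, Foreign assets −69B
  Liabilities: Checkable deposits −408B
So the change in checkable deposits held by the non-bank public at commercial banks is -408 billion.

-408 billion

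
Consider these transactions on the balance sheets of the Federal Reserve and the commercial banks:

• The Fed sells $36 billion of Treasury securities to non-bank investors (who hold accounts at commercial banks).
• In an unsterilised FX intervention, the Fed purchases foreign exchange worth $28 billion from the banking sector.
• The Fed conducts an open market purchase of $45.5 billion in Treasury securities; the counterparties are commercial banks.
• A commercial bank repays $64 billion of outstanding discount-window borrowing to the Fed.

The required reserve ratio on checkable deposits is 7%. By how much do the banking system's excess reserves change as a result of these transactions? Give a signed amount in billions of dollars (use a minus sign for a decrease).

Asset sale (to non-banks) $36 billion: reserves −$36B, deposits −$36B.
FX purchase $28 billion: reserves +$28B, deposits 0.
OMO purchase (from banks) $45.5 billion: reserves +$45.5B, deposits 0.
Discount-window repayment $64 billion: reserves −$64B, deposits 0.
Totals: Δreserves = −$26.5B, Δdeposits = −$36B.
Δrequired reserves = 7% × −$36B = −$2.52B.
Δexcess reserves = Δreserves − Δrequired = −$26.5B − (−$2.52B) = -$23.98 billion.

-$23.98 billion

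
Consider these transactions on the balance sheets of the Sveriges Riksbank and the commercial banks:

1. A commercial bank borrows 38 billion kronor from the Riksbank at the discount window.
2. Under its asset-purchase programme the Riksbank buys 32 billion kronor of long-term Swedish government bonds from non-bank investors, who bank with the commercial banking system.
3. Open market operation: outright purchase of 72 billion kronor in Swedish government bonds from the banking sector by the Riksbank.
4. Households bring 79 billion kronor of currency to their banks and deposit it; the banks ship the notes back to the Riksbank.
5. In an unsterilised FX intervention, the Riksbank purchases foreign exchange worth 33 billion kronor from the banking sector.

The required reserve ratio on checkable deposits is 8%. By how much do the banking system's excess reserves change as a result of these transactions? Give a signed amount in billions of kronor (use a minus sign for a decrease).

Discount-window loan 38 billion kronor: reserves +38B, deposits 0.
Asset purchase (from non-banks) 32 billion kronor: reserves +32B, deposits +32B.
OMO purchase (from banks) 72 billion kronor: reserves +72B, deposits 0.
Currency deposit 79 billion kronor: reserves +79B, deposits +79B.
FX purchase 33 billion kronor: reserves +33B, deposits 0.
Totals: Δreserves = +254B, Δdeposits = +111B.
Δrequired reserves = 8% × +111B = +8.88B.
Δexcess reserves = Δreserves − Δrequired = +254B − (+8.88B) = +245.12 billion.

+245.12 billion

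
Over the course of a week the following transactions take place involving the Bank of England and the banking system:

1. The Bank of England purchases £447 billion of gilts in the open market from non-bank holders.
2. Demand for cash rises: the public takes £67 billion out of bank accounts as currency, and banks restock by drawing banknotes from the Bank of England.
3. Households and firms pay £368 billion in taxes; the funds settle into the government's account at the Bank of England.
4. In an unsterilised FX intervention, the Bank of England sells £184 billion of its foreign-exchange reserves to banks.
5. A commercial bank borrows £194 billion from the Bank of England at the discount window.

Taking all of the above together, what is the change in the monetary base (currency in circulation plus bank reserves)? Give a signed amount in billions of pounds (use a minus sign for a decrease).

+£89 billion

Asset purchase (from non-banks) £447 billion: Bank of England balance sheet expands → +£447B.
Currency withdrawal £67 billion: just a shift between currency and reserves — both are base money → 0.
Government account inflow £368 billion: reserves shift to a non-base liability → −£368B.
FX sale £184 billion: Bank of England balance sheet contracts → −£184B.
Discount-window loan £194 billion: Bank of England balance sheet expands → +£194B.
Net: 447 + 0 − 368 − 184 + 194 = +£89 billion.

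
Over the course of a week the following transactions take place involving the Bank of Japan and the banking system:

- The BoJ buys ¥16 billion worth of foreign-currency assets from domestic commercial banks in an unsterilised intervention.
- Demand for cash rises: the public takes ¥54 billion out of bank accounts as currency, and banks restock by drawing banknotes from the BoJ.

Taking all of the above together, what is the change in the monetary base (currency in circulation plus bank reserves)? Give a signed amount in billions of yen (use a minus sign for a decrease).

BoJ balance sheet:
  Assets:      Foreign assets +¥16B
  Liabilities: Bank reserves −¥38B, Currency in circulation +¥54B
Monetary base = currency + reserves: +¥54B + (−¥38B) = +¥16 billion.

+¥16 billion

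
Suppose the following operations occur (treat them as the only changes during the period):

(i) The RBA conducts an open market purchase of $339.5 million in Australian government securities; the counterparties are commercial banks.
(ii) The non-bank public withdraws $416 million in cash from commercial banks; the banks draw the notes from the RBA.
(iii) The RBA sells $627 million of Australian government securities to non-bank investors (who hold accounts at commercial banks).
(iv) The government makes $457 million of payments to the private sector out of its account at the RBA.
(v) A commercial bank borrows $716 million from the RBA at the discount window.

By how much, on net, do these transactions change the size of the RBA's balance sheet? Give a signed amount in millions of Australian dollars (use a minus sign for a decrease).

OMO purchase (from banks) $339.5 million: an RBA asset is acquired → +$339.5M.
Currency withdrawal $416 million: only the composition of liabilities changes → 0.
Asset sale (to non-banks) $627 million: an RBA asset is shed → −$627M.
Government spending $457 million: only the composition of liabilities changes → 0.
Discount-window loan $716 million: an RBA asset is acquired → +$716M.
Net: 339.5 + 0 − 627 + 0 + 716 = +$428.5 million.

+$428.5 million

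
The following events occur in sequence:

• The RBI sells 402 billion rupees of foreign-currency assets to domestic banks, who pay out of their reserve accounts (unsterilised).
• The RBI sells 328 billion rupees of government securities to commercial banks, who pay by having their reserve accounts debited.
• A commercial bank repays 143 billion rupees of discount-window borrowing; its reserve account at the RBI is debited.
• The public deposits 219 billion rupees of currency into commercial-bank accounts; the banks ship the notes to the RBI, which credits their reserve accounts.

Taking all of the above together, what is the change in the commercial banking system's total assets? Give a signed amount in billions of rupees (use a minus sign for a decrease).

+76 billion

FX sale 402 billion rupees: just an asset swap on bank balance sheets → 0.
OMO sale (to banks) 328 billion rupees: just an asset swap on bank balance sheets → 0.
Discount-window repayment 143 billion rupees: bank balance sheets shrink → −143B.
Currency deposit 219 billion rupees: bank balance sheets expand → +219B.
Net: 0 + 0 − 143 + 219 = +76 billion.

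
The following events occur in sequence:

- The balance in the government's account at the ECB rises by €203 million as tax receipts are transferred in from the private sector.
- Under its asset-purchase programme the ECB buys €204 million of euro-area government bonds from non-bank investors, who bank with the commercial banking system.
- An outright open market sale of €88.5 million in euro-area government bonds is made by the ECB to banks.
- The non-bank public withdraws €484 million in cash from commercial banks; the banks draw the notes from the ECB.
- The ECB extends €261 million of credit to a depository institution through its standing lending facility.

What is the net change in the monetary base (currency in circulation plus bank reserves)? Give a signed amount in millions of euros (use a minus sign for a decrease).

+€173.5 million

ECB balance sheet:
  Assets:      Securities +€115.5M, Loans to banks +€261M
  Liabilities: Bank reserves −€310.5M, Currency in circulation +€484M, Government deposits +€203M
Commercial banking system:
  Assets:      Reserves at CB −€310.5M, Securities +€88.5M
  Liabilities: Checkable deposits −€483M, Borrowings from CB +€261M
Monetary base = currency + reserves: +€484M + (−€310.5M) = +€173.5 million.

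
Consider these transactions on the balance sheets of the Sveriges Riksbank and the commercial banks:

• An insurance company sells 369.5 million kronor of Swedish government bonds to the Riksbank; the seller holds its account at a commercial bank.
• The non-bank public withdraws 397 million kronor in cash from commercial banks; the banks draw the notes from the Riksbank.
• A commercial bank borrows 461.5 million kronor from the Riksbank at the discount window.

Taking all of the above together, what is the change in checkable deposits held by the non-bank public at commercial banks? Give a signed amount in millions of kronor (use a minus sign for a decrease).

-27.5 million

Asset purchase (from non-banks) 369.5 million kronor: non-bank counterparties' bank balances rise → +369.5M.
Currency withdrawal 397 million kronor: non-bank counterparties' bank balances fall → −397M.
Discount-window loan 461.5 million kronor: the counterparty is a bank, so public deposits are unchanged → 0.
Net: 369.5 − 397 + 0 = -27.5 million.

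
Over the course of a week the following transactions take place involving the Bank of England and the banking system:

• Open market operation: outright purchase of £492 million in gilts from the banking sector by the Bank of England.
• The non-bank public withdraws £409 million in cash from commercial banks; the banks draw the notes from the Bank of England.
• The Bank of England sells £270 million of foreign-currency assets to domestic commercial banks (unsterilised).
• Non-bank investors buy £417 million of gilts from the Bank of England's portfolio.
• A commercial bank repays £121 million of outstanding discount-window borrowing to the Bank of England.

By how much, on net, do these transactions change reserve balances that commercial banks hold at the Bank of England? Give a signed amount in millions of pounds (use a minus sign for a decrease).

Bank of England balance sheet:
  Assets:      Securities +£75M, Loans to banks −£121M, Foreign assets −£270M
  Liabilities: Bank reserves −£725M, Currency in circulation +£409M
So the change in reserve balances that commercial banks hold at the Bank of England is -£725 million.

-£725 million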